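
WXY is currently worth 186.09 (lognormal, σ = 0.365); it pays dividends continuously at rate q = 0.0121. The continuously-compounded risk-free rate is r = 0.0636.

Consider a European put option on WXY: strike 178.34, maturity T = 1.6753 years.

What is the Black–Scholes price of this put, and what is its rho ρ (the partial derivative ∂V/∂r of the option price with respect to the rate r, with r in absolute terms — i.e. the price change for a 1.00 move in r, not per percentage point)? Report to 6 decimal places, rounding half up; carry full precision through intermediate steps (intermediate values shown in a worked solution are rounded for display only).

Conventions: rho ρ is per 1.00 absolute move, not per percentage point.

price = 22.132337
ρ = -130.383415

σ√T = 0.365·√1.6753 = 0.472432
d₁ = (ln(S/K) + (r−q+σ²/2)T) / (σ√T) = (ln(186.09/178.34) + (0.0636−0.0121+0.365²/2)·1.6753) / 0.472432 = (0.042539 + 0.197874) / 0.472432 = 0.508883
d₂ = d₁ − σ√T = 0.508883 − 0.472432 = 0.036451
e^{−rT} = 0.898931
e^{−qT} = 0.979933
N(−d₁) = 0.305417,  N(−d₂) = 0.485461
Put price V = K·e^{−rT}·N(−d₂) − S·e^{−qT}·N(−d₁) = 77.826906 − 55.694569 = 22.132337
ρ = −K·T·e^{−rT}·N(−d₂) = -130.383415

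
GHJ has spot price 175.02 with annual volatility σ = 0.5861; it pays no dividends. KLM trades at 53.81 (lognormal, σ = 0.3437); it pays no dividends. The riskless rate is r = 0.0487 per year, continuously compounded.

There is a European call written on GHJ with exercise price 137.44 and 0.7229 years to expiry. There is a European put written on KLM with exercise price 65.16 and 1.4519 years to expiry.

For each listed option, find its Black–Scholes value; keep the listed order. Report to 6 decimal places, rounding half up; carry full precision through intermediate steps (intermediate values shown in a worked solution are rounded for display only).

[GHJ call K=137.44]
σ√T = 0.5861·√0.7229 = 0.498323
d₁ = (ln(S/K) + (r+σ²/2)T) / (σ√T) = (ln(175.02/137.44) + (0.0487+0.5861²/2)·0.7229) / 0.498323 = (0.241713 + 0.159368) / 0.498323 = 0.804861
d₂ = d₁ − σ√T = 0.804861 − 0.498323 = 0.306539
e^{−rT} = 0.965407
N(d₁) = 0.789550,  N(d₂) = 0.620403
price = S·N(d₁) − K·e^{−rT}·N(d₂) = 138.187072 − 82.318487 = 55.868586
[KLM put K=65.16]
σ√T = 0.3437·√1.4519 = 0.414141
d₁ = (ln(S/K) + (r+σ²/2)T) / (σ√T) = (ln(53.81/65.16) + (0.0487+0.3437²/2)·1.4519) / 0.414141 = (-0.191386 + 0.156464) / 0.414141 = -0.084326
d₂ = d₁ − σ√T = -0.084326 − 0.414141 = -0.498466
e^{−rT} = 0.931734
N(−d₁) = 0.533601,  N(−d₂) = 0.690922
price = K·e^{−rT}·N(−d₂) − S·N(−d₁) = 41.947144 − 28.713083 = 13.234061

price(GHJ call K=137.44) = 55.868586
price(KLM put K=65.16) = 13.234061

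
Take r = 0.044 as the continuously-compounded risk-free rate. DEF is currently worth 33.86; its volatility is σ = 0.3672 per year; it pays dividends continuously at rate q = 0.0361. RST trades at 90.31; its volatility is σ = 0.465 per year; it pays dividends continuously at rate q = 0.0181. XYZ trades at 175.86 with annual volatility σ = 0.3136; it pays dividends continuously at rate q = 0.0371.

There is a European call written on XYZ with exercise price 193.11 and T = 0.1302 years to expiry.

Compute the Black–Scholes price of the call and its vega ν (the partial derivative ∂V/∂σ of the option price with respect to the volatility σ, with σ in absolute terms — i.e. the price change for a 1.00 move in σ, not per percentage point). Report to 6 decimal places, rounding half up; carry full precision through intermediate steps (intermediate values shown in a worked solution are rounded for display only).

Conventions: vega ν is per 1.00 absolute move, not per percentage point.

σ√T = 0.3136·√0.1302 = 0.113157
d₁ = (ln(S/K) + (r−q+σ²/2)T) / (σ√T) = (ln(175.86/193.11) + (0.044−0.0371+0.3136²/2)·0.1302) / 0.113157 = (-0.093572 + 0.007301) / 0.113157 = -0.762402
d₂ = d₁ − σ√T = -0.762402 − 0.113157 = -0.875559
e^{−rT} = 0.994288
e^{−qT} = 0.995181
N(d₁) = 0.222910,  N(d₂) = 0.190635
Call price V = S·e^{−qT}·N(d₁) − K·e^{−rT}·N(d₂) = 39.012077 − 36.603227 = 2.408850
φ(d₁) = (1/√(2π))·e^{−d₁²/2} = 0.298327
ν = S·e^{−qT}·φ(d₁)·√T = 18.839379

price = 2.408850
ν = 18.839379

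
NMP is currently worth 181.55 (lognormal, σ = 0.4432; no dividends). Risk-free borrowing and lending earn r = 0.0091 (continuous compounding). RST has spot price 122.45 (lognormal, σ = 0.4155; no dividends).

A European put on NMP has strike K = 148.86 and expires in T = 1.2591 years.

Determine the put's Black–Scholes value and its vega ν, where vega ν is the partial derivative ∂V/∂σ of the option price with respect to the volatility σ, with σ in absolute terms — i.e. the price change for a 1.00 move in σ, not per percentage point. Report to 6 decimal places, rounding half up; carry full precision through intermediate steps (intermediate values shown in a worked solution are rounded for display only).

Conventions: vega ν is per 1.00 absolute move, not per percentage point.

price = 17.846874
ν = 64.893268

σ√T = 0.4432·√1.2591 = 0.497313
d₁ = (ln(S/K) + (r+σ²/2)T) / (σ√T) = (ln(181.55/148.86) + (0.0091+0.4432²/2)·1.2591) / 0.497313 = (0.198525 + 0.135118) / 0.497313 = 0.670891
d₂ = d₁ − σ√T = 0.670891 − 0.497313 = 0.173578
e^{−rT} = 0.988608
N(−d₁) = 0.251145,  N(−d₂) = 0.431099
Put price V = K·e^{−rT}·N(−d₂) − S·N(−d₁) = 63.442255 − 45.595381 = 17.846874
φ(d₁) = (1/√(2π))·e^{−d₁²/2} = 0.318547
ν = S·φ(d₁)·√T = 64.893268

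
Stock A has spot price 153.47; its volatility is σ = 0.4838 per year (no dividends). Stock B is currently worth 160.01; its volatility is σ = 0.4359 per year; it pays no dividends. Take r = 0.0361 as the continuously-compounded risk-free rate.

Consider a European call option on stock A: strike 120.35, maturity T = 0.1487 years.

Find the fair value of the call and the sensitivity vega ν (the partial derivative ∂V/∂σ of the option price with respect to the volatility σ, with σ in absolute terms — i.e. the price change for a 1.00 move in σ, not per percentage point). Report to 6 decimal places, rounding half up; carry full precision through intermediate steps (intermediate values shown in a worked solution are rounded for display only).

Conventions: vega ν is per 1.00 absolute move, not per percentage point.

price = 34.836547
ν = 8.552085

σ√T = 0.4838·√0.1487 = 0.186561
d₁ = (ln(S/K) + (r+σ²/2)T) / (σ√T) = (ln(153.47/120.35) + (0.0361+0.4838²/2)·0.1487) / 0.186561 = (0.243101 + 0.022771) / 0.186561 = 1.425117
d₂ = d₁ − σ√T = 1.425117 − 0.186561 = 1.238556
e^{−rT} = 0.994646
N(d₁) = 0.922938,  N(d₂) = 0.892245
Call price V = S·N(d₁) − K·e^{−rT}·N(d₂) = 141.643343 − 106.806795 = 34.836547
φ(d₁) = (1/√(2π))·e^{−d₁²/2} = 0.144508
ν = S·φ(d₁)·√T = 8.552085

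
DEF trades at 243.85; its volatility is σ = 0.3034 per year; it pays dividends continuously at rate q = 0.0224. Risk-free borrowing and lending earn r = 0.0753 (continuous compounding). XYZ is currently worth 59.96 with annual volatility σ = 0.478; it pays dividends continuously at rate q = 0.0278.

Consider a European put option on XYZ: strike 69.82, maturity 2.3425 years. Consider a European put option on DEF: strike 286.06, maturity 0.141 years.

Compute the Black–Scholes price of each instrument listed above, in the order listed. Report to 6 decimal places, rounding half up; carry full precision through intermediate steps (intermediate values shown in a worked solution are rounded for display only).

[XYZ put K=69.82]
σ√T = 0.478·√2.3425 = 0.731590
d₁ = (ln(S/K) + (r−q+σ²/2)T) / (σ√T) = (ln(59.96/69.82) + (0.0753−0.0278+0.478²/2)·2.3425) / 0.731590 = (-0.152243 + 0.378881) / 0.731590 = 0.309788
d₂ = d₁ − σ√T = 0.309788 − 0.731590 = -0.421802
e^{−rT} = 0.838291
e^{−qT} = 0.936954
N(−d₁) = 0.378361,  N(−d₂) = 0.663415
price = K·e^{−rT}·N(−d₂) − S·e^{−qT}·N(−d₁) = 38.829333 − 21.256226 = 17.573107
[DEF put K=286.06]
σ√T = 0.3034·√0.141 = 0.113927
d₁ = (ln(S/K) + (r−q+σ²/2)T) / (σ√T) = (ln(243.85/286.06) + (0.0753−0.0224+0.3034²/2)·0.141) / 0.113927 = (-0.159648 + 0.013949) / 0.113927 = -1.278892
d₂ = d₁ − σ√T = -1.278892 − 0.113927 = -1.392818
e^{−rT} = 0.989439
e^{−qT} = 0.996847
N(−d₁) = 0.899532,  N(−d₂) = 0.918163
price = K·e^{−rT}·N(−d₂) − S·e^{−qT}·N(−d₁) = 259.875716 − 218.659264 = 41.216452

price(XYZ put K=69.82) = 17.573107
price(DEF put K=286.06) = 41.216452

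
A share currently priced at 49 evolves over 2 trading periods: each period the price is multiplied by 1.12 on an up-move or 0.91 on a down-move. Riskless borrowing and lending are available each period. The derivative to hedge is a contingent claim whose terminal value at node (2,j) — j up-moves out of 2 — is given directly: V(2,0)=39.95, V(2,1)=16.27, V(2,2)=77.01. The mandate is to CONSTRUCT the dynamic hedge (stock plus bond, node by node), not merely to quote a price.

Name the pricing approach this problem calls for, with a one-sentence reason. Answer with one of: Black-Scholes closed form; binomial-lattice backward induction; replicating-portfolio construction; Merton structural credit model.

Key observation: the task asks for the hedge itself — share and bond holdings at every node of the 2-period tree on spot 49 with factors 1.12/0.91 — which is exactly what the replicating-portfolio construction produces.

framework: replicating-portfolio construction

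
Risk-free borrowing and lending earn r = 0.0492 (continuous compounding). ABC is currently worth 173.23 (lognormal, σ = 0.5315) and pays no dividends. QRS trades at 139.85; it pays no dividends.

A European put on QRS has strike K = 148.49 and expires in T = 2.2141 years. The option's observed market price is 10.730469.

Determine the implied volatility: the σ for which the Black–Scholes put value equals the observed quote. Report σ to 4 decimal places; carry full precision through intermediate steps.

sigma = 0.1710

At σ = 0.1710 the Black–Scholes value reproduces the quote:
σ√T = 0.171·√2.2141 = 0.254445
d₁ = (ln(S/K) + (r+σ²/2)T) / (σ√T) = (ln(139.85/148.49) + (0.0492+0.171²/2)·2.2141) / 0.254445 = (-0.059947 + 0.141305) / 0.254445 = 0.319745
d₂ = d₁ − σ√T = 0.319745 − 0.254445 = 0.065300
e^{−rT} = 0.896790
N(−d₁) = 0.374581,  N(−d₂) = 0.473968
V = K·e^{−rT}·N(−d₂) − S·N(−d₁) = 63.115575 − 52.385106 = 10.730469 (matching the quote); vega is positive throughout, so no other σ reproduces this price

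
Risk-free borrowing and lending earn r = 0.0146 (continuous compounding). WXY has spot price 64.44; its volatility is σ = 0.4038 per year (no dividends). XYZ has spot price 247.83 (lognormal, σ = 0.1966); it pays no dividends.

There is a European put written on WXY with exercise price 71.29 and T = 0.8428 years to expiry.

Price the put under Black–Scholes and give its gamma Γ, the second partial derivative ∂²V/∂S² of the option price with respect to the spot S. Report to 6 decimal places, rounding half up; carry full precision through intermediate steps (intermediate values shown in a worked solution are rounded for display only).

σ√T = 0.4038·√0.8428 = 0.370705
d₁ = (ln(S/K) + (r+σ²/2)T) / (σ√T) = (ln(64.44/71.29) + (0.0146+0.4038²/2)·0.8428) / 0.370705 = (-0.101022 + 0.081016) / 0.370705 = -0.053966
d₂ = d₁ − σ√T = -0.053966 − 0.370705 = -0.424671
e^{−rT} = 0.987771
N(−d₁) = 0.521519,  N(−d₂) = 0.664462
Put price V = K·e^{−rT}·N(−d₂) − S·N(−d₁) = 46.790177 − 33.606677 = 13.183500
φ(d₁) = (1/√(2π))·e^{−d₁²/2} = 0.398362
Γ = φ(d₁) / (S·σ·√T) = 0.016676

price = 13.183500
Γ = 0.016676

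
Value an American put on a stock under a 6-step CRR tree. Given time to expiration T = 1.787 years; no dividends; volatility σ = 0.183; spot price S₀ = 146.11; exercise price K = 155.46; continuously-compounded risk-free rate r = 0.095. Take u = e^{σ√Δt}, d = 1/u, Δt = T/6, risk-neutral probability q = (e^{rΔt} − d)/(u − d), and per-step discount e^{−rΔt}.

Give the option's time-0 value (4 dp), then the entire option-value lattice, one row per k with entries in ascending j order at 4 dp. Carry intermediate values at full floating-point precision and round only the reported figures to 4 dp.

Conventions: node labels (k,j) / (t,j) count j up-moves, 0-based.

price = 11.9146
tree:
11.9146
23.2371 5.4834
35.8043 11.4692 2.0456
47.1770 23.2371 4.7424 0.4769
57.4688 35.8043 10.7027 1.2860 0.0000
66.7825 47.1770 23.2371 3.4676 0.0000 0.0000
75.2109 57.4688 35.8043 9.3500 0.0000 0.0000 0.0000

params: Δt=0.29783 u=1.10503 d=0.90495 q=0.61849 e^(-rΔt)=0.97210
t_6 payoffs: 75.2109 57.4688 35.8043 9.3500 0.0000 0.0000 0.0000
k=5: node(5,0) S=88.6775 payoff=66.7825 vs cont=62.4455 → 66.7825 [stop]  node(5,1) S=108.2830 payoff=47.1770 vs cont=42.8401 → 47.1770 [stop]  node(5,2) S=132.2229 payoff=23.2371 vs cont=18.9001 → 23.2371 [stop]  node(5,3) S=161.4556 payoff=0.0000 vs cont=3.4676 → 3.4676 [wait]  node(5,4) S=197.1513 payoff=0.0000 vs cont=0.0000 → 0.0000 [wait]  node(5,5) S=240.7389 payoff=0.0000 vs cont=0.0000 → 0.0000 [wait]
k=4: node(4,0) S=97.9912 payoff=57.4688 vs cont=53.1319 → 57.4688 [stop]  node(4,1) S=119.6557 payoff=35.8043 vs cont=31.4673 → 35.8043 [stop]  node(4,2) S=146.1100 payoff=9.3500 vs cont=10.7027 → 10.7027 [wait]  node(4,3) S=178.4130 payoff=0.0000 vs cont=1.2860 → 1.2860 [wait]  node(4,4) S=217.8577 payoff=0.0000 vs cont=0.0000 → 0.0000 [wait]
k=3: node(3,0) S=108.2830 payoff=47.1770 vs cont=42.8401 → 47.1770 [stop]  node(3,1) S=132.2229 payoff=23.2371 vs cont=19.7134 → 23.2371 [stop]  node(3,2) S=161.4556 payoff=0.0000 vs cont=4.7424 → 4.7424 [wait]  node(3,3) S=197.1513 payoff=0.0000 vs cont=0.4769 → 0.4769 [wait]
k=2: node(2,0) S=119.6557 payoff=35.8043 vs cont=31.4673 → 35.8043 [stop]  node(2,1) S=146.1100 payoff=9.3500 vs cont=11.4692 → 11.4692 [wait]  node(2,2) S=178.4130 payoff=0.0000 vs cont=2.0456 → 2.0456 [wait]
k=1: node(1,0) S=132.2229 payoff=23.2371 vs cont=20.1743 → 23.2371 [stop]  node(1,1) S=161.4556 payoff=0.0000 vs cont=5.4834 → 5.4834 [wait]
k=0: node(0,0) S=146.1100 payoff=9.3500 vs cont=11.9146 → 11.9146 [wait]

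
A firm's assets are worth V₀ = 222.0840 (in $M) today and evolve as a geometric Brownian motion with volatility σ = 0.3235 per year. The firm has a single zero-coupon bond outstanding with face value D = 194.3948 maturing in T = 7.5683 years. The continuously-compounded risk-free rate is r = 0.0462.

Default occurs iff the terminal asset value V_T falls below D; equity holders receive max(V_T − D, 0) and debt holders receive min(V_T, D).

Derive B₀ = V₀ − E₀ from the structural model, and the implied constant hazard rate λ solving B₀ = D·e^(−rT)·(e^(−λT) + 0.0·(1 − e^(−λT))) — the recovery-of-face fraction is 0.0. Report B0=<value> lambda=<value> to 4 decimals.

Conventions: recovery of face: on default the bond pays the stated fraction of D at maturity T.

B0=109.7518 lambda=0.0293

With assets at 222.0840 and a single debt payment of 194.3948 at 7.5683 years:
d₁ = [ln(V₀/D) + (r + σ²/2)T] / (σ√T)
   = [ln(222.0840/194.3948) + (0.0462 + 0.5·0.3235²)·7.5683] / (0.3235·√7.5683)
   = [0.133165 + 0.745675] / 0.889966 = 0.987498
d₂ = d₁ − σ√T = 0.987498 − 0.889966 = 0.097532
N(d₁) = 0.838301,  N(d₂) = 0.538848,  e^(−rT) = 0.704931
E₀ = V₀·N(d₁) − D·e^(−rT)·N(d₂)
   = 222.0840·0.838301 − 194.3948·0.704931·0.538848 = 112.332191
B₀ = V₀ − E₀ = 222.0840 − 112.332191 = 109.751809
e^(−λT) = (B₀·e^(rT)/D − 0)/(1 − 0) = (109.7518·1.418579/194.3948 − 0)/1 = 0.80090397
λ = −ln(0.80090397)/7.5683 = 0.029335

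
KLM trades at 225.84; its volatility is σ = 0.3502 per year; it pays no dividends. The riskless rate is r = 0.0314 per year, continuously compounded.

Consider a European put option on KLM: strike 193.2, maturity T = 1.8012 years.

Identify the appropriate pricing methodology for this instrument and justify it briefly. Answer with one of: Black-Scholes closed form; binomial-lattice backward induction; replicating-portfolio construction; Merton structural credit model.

framework: Black-Scholes closed form

Key observation: everything needed for the exact continuous-time valuation of the European put on KLM (strike 193.2) is given, and no feature rules the closed form out.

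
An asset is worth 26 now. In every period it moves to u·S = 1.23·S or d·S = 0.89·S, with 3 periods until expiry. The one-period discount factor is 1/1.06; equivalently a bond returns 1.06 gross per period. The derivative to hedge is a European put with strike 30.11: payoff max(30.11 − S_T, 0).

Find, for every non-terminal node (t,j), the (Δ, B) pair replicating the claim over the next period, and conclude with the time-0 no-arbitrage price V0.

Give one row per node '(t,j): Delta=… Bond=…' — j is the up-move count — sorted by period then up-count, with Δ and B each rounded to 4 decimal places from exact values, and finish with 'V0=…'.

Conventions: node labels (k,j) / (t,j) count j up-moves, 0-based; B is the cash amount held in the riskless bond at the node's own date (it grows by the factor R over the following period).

Since d<R<u, set p* = (R−d)/(u−d) = 0.5000; price each node as the discounted p*-expectation of its children.
Expiry values: V(3,0)=11.7808, V(3,1)=4.7786, V(3,2)=0.0000, V(3,3)=0.0000
(2,0): S=20.5946. Δ = (V_up−V_dn)/(S_up−S_dn) = (4.7786−11.7808)/(25.3314−18.3292) = -1.0000. V = [p*·4.7786 + (1−p*)·11.7808]/1.06 = 7.8111. B = V − Δ·S = 28.4057.
(2,1): S=28.4622. Δ = (V_up−V_dn)/(S_up−S_dn) = (0.0000−4.7786)/(35.0085−25.3314) = -0.4938. V = [p*·0.0000 + (1−p*)·4.7786]/1.06 = 2.2541. B = V − Δ·S = 16.3089.
(2,2): S=39.3354. Δ = (V_up−V_dn)/(S_up−S_dn) = (0.0000−0.0000)/(48.3825−35.0085) = 0.0000. V = [p*·0.0000 + (1−p*)·0.0000]/1.06 = 0.0000. B = V − Δ·S = 0.0000.
(1,0): S=23.1400. Δ = (V_up−V_dn)/(S_up−S_dn) = (2.2541−7.8111)/(28.4622−20.5946) = -0.7063. V = [p*·2.2541 + (1−p*)·7.8111]/1.06 = 4.7477. B = V − Δ·S = 21.0918.
(1,1): S=31.9800. Δ = (V_up−V_dn)/(S_up−S_dn) = (0.0000−2.2541)/(39.3354−28.4622) = -0.2073. V = [p*·0.0000 + (1−p*)·2.2541]/1.06 = 1.0632. B = V − Δ·S = 7.6929.
(0,0): S=26.0000. Δ = (V_up−V_dn)/(S_up−S_dn) = (1.0632−4.7477)/(31.9800−23.1400) = -0.4168. V = [p*·1.0632 + (1−p*)·4.7477]/1.06 = 2.7410. B = V − Δ·S = 13.5777.
Verification: the root portfolio costs Δ(0,0)·S0 + B(0,0) = 2.7410, matching V0.

(0,0): Delta=-0.4168 Bond=13.5777
(1,0): Delta=-0.7063 Bond=21.0918
(1,1): Delta=-0.2073 Bond=7.6929
(2,0): Delta=-1.0000 Bond=28.4057
(2,1): Delta=-0.4938 Bond=16.3089
(2,2): Delta=0.0000 Bond=0.0000
V0=2.7410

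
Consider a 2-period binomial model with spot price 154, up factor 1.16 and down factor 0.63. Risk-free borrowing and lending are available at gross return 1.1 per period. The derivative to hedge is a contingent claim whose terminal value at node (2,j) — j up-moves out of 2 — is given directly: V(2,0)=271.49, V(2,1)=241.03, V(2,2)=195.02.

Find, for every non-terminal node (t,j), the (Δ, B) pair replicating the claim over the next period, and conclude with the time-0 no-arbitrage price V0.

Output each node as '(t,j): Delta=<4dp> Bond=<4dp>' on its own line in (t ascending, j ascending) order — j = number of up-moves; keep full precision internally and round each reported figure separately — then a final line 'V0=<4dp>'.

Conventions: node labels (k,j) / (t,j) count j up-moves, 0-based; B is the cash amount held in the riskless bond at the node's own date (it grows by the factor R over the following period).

Under the risk-neutral measure, an up-move has probability p* = (R−d)/(u−d) = 0.8868 and values discount at R = 1.1.
Expiry values: V(2,0)=271.4900, V(2,1)=241.0300, V(2,2)=195.0200
Node (1,0) S=97.0200: V=(p*·241.0300+(1−p*)·271.4900)/1.1=222.2530; Δ=(241.0300−271.4900)/(112.5432−61.1226)=-0.5924; B=V−Δ·S=279.7247
Node (1,1) S=178.6400: V=(p*·195.0200+(1−p*)·241.0300)/1.1=182.0261; Δ=(195.0200−241.0300)/(207.2224−112.5432)=-0.4860; B=V−Δ·S=268.8374
Node (0,0) S=154.0000: V=(p*·182.0261+(1−p*)·222.2530)/1.1=169.6182; Δ=(182.0261−222.2530)/(178.6400−97.0200)=-0.4929; B=V−Δ·S=245.5181
Sanity check at the root: Δ(0,0)·S0 + B(0,0) reproduces V0 = 169.6182.

(0,0): Delta=-0.4929 Bond=245.5181
(1,0): Delta=-0.5924 Bond=279.7247
(1,1): Delta=-0.4860 Bond=268.8374
V0=169.6182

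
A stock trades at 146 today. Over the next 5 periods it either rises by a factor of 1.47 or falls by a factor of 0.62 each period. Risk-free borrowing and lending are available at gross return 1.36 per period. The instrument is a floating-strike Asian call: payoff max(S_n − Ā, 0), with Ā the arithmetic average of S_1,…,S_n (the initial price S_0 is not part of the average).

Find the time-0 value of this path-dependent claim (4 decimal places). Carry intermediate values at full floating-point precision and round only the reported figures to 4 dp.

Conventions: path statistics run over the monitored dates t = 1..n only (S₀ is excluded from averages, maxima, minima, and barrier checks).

Under the martingale measure an up-move has probability p* = 0.8706; value the claim as the probability-weighted average of per-path payoffs, discounted 5 periods at R = 1.36.
Enumerate all 2^5 = 32 price paths (U = up ×1.47, D = down ×0.62); each path with k up-moves has probability p*^k·(1−p*)^(5−k).
DDDDD: Ā=43.2775, payoff=0.0000, prob=0.000036
UDDDD: Ā=102.6095, payoff=0.0000, prob=0.000244
DUDDD: Ā=77.7895, payoff=0.0000, prob=0.000244
UUDDD: Ā=184.4363, payoff=0.0000, prob=0.001643
DDUDD: Ā=62.4011, payoff=0.0000, prob=0.000244
UDUDD: Ā=147.9509, payoff=0.0000, prob=0.001643
DUUDD: Ā=123.1309, payoff=0.0000, prob=0.001643
UUUDD: Ā=291.9393, payoff=0.0000, prob=0.011051
DDDUD: Ā=52.8602, payoff=0.0000, prob=0.000244
UDDUD: Ā=125.3299, payoff=0.0000, prob=0.001643
DUDUD: Ā=100.5099, payoff=0.0000, prob=0.001643
UUDUD: Ā=238.3058, payoff=0.0000, prob=0.011051
DDUUD: Ā=85.1215, payoff=0.0000, prob=0.001643
UDUUD: Ā=201.8204, payoff=0.0000, prob=0.011051
DUUUD: Ā=177.0004, payoff=1.2737, prob=0.011051
UUUUD: Ā=419.6623, payoff=3.0199, prob=0.074340
DDDDU: Ā=46.9449, payoff=0.0000, prob=0.000244
UDDDU: Ā=111.3049, payoff=0.0000, prob=0.001643
DUDDU: Ā=86.4849, payoff=0.0000, prob=0.001643
UUDDU: Ā=205.0530, payoff=0.0000, prob=0.011051
DDUDU: Ā=71.0965, payoff=4.0939, prob=0.001643
UDUDU: Ā=168.5676, payoff=9.7065, prob=0.011051
DUUDU: Ā=143.7476, payoff=34.5265, prob=0.011051
UUUDU: Ā=340.8209, payoff=81.8612, prob=0.074340
DDDUU: Ā=61.5557, payoff=13.6347, prob=0.001643
UDDUU: Ā=145.9467, payoff=32.3274, prob=0.011051
DUDUU: Ā=121.1267, payoff=57.1474, prob=0.011051
UUDUU: Ā=287.1874, payoff=135.4947, prob=0.074340
DDUUU: Ā=105.7383, payoff=72.5358, prob=0.011051
UDUUU: Ā=250.7020, payoff=171.9801, prob=0.074340
DUUUU: Ā=225.8820, payoff=196.8001, prob=0.074340
UUUUU: Ā=535.5590, payoff=466.6067, prob=0.500108
Price = Σ prob·payoff / R^5 = 279.474257 / 4.652587 = 60.0686

price = 60.0686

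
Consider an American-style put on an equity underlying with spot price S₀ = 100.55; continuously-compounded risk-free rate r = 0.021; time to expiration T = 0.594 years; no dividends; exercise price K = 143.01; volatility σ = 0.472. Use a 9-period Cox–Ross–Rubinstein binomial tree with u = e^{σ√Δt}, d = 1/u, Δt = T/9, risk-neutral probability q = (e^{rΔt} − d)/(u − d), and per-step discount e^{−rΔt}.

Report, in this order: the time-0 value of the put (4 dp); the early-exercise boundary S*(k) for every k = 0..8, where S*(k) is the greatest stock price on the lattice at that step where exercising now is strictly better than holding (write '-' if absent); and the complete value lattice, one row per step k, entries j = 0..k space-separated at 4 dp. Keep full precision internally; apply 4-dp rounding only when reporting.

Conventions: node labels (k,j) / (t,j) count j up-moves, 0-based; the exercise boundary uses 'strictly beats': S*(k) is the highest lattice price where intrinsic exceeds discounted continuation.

price = 45.0590
boundary = - - 78.8965 69.8869 78.8965 89.0676 100.5500 89.0676 100.5500
tree:
45.0590
54.5134 34.7588
64.1135 44.0800 24.5754
73.1231 54.0844 33.1701 15.1639
81.1039 64.1135 43.1764 22.2262 7.4157
88.1733 73.1231 53.9424 31.4234 12.1431 2.2213
94.4354 81.1039 64.1135 42.4600 19.3377 4.2403 0.0000
99.9824 88.1733 73.1231 53.9424 29.5787 8.0945 0.0000 0.0000
104.8959 94.4354 81.1039 64.1135 42.4600 15.4521 0.0000 0.0000 0.0000
109.2484 99.9824 88.1733 73.1231 53.9424 29.4974 0.0000 0.0000 0.0000 0.0000

Δt=0.06600  u=1.12892  d=0.88580  q=0.47543  discount=0.99861
step 9 (expiry): payoffs max(K−S,0) = 109.2484 99.9824 88.1733 73.1231 53.9424 29.4974 0.0000 0.0000 0.0000 0.0000
step 8: (k=8,j=0): S=38.1141, K−S=104.8959, hold=104.6979 ⇒ V=104.8959 exercise | (k=8,j=1): S=48.5746, K−S=94.4354, hold=94.2373 ⇒ V=94.4354 exercise | (k=8,j=2): S=61.9061, K−S=81.1039, hold=80.9058 ⇒ V=81.1039 exercise | (k=8,j=3): S=78.8965, K−S=64.1135, hold=63.9154 ⇒ V=64.1135 exercise | (k=8,j=4): S=100.5500, K−S=42.4600, hold=42.2619 ⇒ V=42.4600 exercise | (k=8,j=5): S=128.1464, K−S=14.8636, hold=15.4521 ⇒ V=15.4521 continue | (k=8,j=6): S=163.3167, K−S=0.0000, hold=0.0000 ⇒ V=0.0000 continue | (k=8,j=7): S=208.1396, K−S=0.0000, hold=0.0000 ⇒ V=0.0000 continue | (k=8,j=8): S=265.2644, K−S=0.0000, hold=0.0000 ⇒ V=0.0000 continue  boundary S*=100.5500
step 7: (k=7,j=0): S=43.0276, K−S=99.9824, hold=99.7843 ⇒ V=99.9824 exercise | (k=7,j=1): S=54.8367, K−S=88.1733, hold=87.9752 ⇒ V=88.1733 exercise | (k=7,j=2): S=69.8869, K−S=73.1231, hold=72.9250 ⇒ V=73.1231 exercise | (k=7,j=3): S=89.0676, K−S=53.9424, hold=53.7443 ⇒ V=53.9424 exercise | (k=7,j=4): S=113.5126, K−S=29.4974, hold=29.5787 ⇒ V=29.5787 continue | (k=7,j=5): S=144.6666, K−S=0.0000, hold=8.0945 ⇒ V=8.0945 continue | (k=7,j=6): S=184.3710, K−S=0.0000, hold=0.0000 ⇒ V=0.0000 continue | (k=7,j=7): S=234.9724, K−S=0.0000, hold=0.0000 ⇒ V=0.0000 continue  boundary S*=89.0676
step 6: (k=6,j=0): S=48.5746, K−S=94.4354, hold=94.2373 ⇒ V=94.4354 exercise | (k=6,j=1): S=61.9061, K−S=81.1039, hold=80.9058 ⇒ V=81.1039 exercise | (k=6,j=2): S=78.8965, K−S=64.1135, hold=63.9154 ⇒ V=64.1135 exercise | (k=6,j=3): S=100.5500, K−S=42.4600, hold=42.3005 ⇒ V=42.4600 exercise | (k=6,j=4): S=128.1464, K−S=14.8636, hold=19.3377 ⇒ V=19.3377 continue | (k=6,j=5): S=163.3167, K−S=0.0000, hold=4.2403 ⇒ V=4.2403 continue | (k=6,j=6): S=208.1396, K−S=0.0000, hold=0.0000 ⇒ V=0.0000 continue  boundary S*=100.5500
step 5: (k=5,j=0): S=54.8367, K−S=88.1733, hold=87.9752 ⇒ V=88.1733 exercise | (k=5,j=1): S=69.8869, K−S=73.1231, hold=72.9250 ⇒ V=73.1231 exercise | (k=5,j=2): S=89.0676, K−S=53.9424, hold=53.7443 ⇒ V=53.9424 exercise | (k=5,j=3): S=113.5126, K−S=29.4974, hold=31.4234 ⇒ V=31.4234 continue | (k=5,j=4): S=144.6666, K−S=0.0000, hold=12.1431 ⇒ V=12.1431 continue | (k=5,j=5): S=184.3710, K−S=0.0000, hold=2.2213 ⇒ V=2.2213 continue  boundary S*=89.0676
step 4: (k=4,j=0): S=61.9061, K−S=81.1039, hold=80.9058 ⇒ V=81.1039 exercise | (k=4,j=1): S=78.8965, K−S=64.1135, hold=63.9154 ⇒ V=64.1135 exercise | (k=4,j=2): S=100.5500, K−S=42.4600, hold=43.1764 ⇒ V=43.1764 continue | (k=4,j=3): S=128.1464, K−S=14.8636, hold=22.2262 ⇒ V=22.2262 continue | (k=4,j=4): S=163.3167, K−S=0.0000, hold=7.4157 ⇒ V=7.4157 continue  boundary S*=78.8965
step 3: (k=3,j=0): S=69.8869, K−S=73.1231, hold=72.9250 ⇒ V=73.1231 exercise | (k=3,j=1): S=89.0676, K−S=53.9424, hold=54.0844 ⇒ V=54.0844 continue | (k=3,j=2): S=113.5126, K−S=29.4974, hold=33.1701 ⇒ V=33.1701 continue | (k=3,j=3): S=144.6666, K−S=0.0000, hold=15.1639 ⇒ V=15.1639 continue  boundary S*=69.8869
step 2: (k=2,j=0): S=78.8965, K−S=64.1135, hold=63.9828 ⇒ V=64.1135 exercise | (k=2,j=1): S=100.5500, K−S=42.4600, hold=44.0800 ⇒ V=44.0800 continue | (k=2,j=2): S=128.1464, K−S=14.8636, hold=24.5754 ⇒ V=24.5754 continue  boundary S*=78.8965
step 1: (k=1,j=0): S=89.0676, K−S=53.9424, hold=54.5134 ⇒ V=54.5134 continue | (k=1,j=1): S=113.5126, K−S=29.4974, hold=34.7588 ⇒ V=34.7588 continue  boundary S*=-
step 0: (k=0,j=0): S=100.5500, K−S=42.4600, hold=45.0590 ⇒ V=45.0590 continue  boundary S*=-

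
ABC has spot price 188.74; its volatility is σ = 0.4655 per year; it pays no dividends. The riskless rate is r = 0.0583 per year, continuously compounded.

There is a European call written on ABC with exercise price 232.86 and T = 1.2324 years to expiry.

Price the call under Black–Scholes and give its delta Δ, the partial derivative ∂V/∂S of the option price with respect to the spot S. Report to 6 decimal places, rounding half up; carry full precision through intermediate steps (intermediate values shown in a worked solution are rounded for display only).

σ√T = 0.4655·√1.2324 = 0.516768
d₁ = (ln(S/K) + (r+σ²/2)T) / (σ√T) = (ln(188.74/232.86) + (0.0583+0.4655²/2)·1.2324) / 0.516768 = (-0.210067 + 0.205373) / 0.516768 = -0.009083
d₂ = d₁ − σ√T = -0.009083 − 0.516768 = -0.525850
e^{−rT} = 0.930671
N(d₁) = 0.496377,  N(d₂) = 0.299496
Call price V = S·N(d₁) − K·e^{−rT}·N(d₂) = 93.686128 − 64.905639 = 28.780490
Δ = N(d₁) = 0.496377

price = 28.780490
Δ = 0.496377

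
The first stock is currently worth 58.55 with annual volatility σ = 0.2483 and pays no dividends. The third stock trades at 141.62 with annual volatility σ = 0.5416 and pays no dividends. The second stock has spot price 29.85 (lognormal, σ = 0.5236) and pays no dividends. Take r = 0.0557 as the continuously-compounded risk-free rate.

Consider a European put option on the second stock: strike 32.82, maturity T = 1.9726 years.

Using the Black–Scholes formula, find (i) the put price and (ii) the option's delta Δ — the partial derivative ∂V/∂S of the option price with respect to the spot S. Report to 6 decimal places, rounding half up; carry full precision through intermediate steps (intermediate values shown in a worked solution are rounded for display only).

σ√T = 0.5236·√1.9726 = 0.735392
d₁ = (ln(S/K) + (r+σ²/2)T) / (σ√T) = (ln(29.85/32.82) + (0.0557+0.5236²/2)·1.9726) / 0.735392 = (-0.094853 + 0.380275) / 0.735392 = 0.388121
d₂ = d₁ − σ√T = 0.388121 − 0.735392 = -0.347271
e^{−rT} = 0.895947
N(−d₁) = 0.348963,  N(−d₂) = 0.635806
Put price V = K·e^{−rT}·N(−d₂) − S·N(−d₁) = 18.695870 − 10.416548 = 8.279322
Δ = −N(−d₁) = -0.348963

price = 8.279322
Δ = -0.348963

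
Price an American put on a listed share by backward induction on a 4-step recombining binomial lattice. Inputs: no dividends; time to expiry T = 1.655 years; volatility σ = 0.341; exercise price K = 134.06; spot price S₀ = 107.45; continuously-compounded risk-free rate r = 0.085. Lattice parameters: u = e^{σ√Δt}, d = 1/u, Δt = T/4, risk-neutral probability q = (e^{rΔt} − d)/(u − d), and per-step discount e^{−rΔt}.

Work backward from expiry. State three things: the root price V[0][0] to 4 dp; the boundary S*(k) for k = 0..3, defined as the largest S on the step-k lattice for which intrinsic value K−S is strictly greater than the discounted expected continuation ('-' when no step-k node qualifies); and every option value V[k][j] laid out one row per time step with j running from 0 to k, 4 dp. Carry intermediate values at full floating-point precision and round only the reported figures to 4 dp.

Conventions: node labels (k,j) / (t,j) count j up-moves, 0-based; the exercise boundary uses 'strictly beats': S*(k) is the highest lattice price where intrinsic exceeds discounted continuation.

price = 29.7969
boundary = - 86.2873 69.2927 86.2873
tree:
29.7969
47.7727 15.6460
64.7673 28.0301 5.5649
78.4147 47.7727 12.1689 0.0000
89.3743 64.7673 26.6100 0.0000 0.0000

params: Δt=0.41375 u=1.24526 d=0.80305 q=0.52633 e^(-rΔt)=0.96544
t_4 payoffs: 89.3743 64.7673 26.6100 0.0000 0.0000
t_3: node(3,0) S=55.6453 payoff=78.4147 vs cont=73.7819 → 78.4147 [stop]  node(3,1) S=86.2873 payoff=47.7727 vs cont=43.1399 → 47.7727 [stop]  node(3,2) S=133.8030 payoff=0.2570 vs cont=12.1689 → 12.1689 [wait]  node(3,3) S=207.4840 payoff=0.0000 vs cont=0.0000 → 0.0000 [wait]  ⇒ S*(3)=86.2873
t_2: node(2,0) S=69.2927 payoff=64.7673 vs cont=60.1345 → 64.7673 [stop]  node(2,1) S=107.4500 payoff=26.6100 vs cont=28.0301 → 28.0301 [wait]  node(2,2) S=166.6192 payoff=0.0000 vs cont=5.5649 → 5.5649 [wait]  ⇒ S*(2)=69.2927
t_1: node(1,0) S=86.2873 payoff=47.7727 vs cont=43.8615 → 47.7727 [stop]  node(1,1) S=133.8030 payoff=0.2570 vs cont=15.6460 → 15.6460 [wait]  ⇒ S*(1)=86.2873
t_0: node(0,0) S=107.4500 payoff=26.6100 vs cont=29.7969 → 29.7969 [wait]  ⇒ S*(0)=-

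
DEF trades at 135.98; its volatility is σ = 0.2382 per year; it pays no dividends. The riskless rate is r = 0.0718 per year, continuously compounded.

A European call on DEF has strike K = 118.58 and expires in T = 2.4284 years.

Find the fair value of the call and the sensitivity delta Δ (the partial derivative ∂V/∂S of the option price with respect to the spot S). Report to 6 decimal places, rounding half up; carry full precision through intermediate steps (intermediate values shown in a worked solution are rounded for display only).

σ√T = 0.2382·√2.4284 = 0.371195
d₁ = (ln(S/K) + (r+σ²/2)T) / (σ√T) = (ln(135.98/118.58) + (0.0718+0.2382²/2)·2.4284) / 0.371195 = (0.136920 + 0.243252) / 0.371195 = 1.024184
d₂ = d₁ − σ√T = 1.024184 − 0.371195 = 0.652990
e^{−rT} = 0.839995
N(d₁) = 0.847126,  N(d₂) = 0.743118
Call price V = S·N(d₁) − K·e^{−rT}·N(d₂) = 115.192178 − 74.019528 = 41.172651
Δ = N(d₁) = 0.847126

price = 41.172651
Δ = 0.847126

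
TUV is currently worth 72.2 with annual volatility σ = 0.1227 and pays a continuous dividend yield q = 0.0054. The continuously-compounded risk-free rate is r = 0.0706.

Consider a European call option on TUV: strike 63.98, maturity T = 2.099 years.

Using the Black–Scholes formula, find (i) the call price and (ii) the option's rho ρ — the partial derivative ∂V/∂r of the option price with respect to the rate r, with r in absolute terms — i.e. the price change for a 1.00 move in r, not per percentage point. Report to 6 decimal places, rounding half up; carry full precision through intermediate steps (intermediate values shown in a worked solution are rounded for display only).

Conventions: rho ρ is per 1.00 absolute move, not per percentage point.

price = 16.583567
ρ = 105.749450

σ√T = 0.1227·√2.099 = 0.177767
d₁ = (ln(S/K) + (r−q+σ²/2)T) / (σ√T) = (ln(72.2/63.98) + (0.0706−0.0054+0.1227²/2)·2.099) / 0.177767 = (0.120870 + 0.152655) / 0.177767 = 1.538672
d₂ = d₁ − σ√T = 1.538672 − 0.177767 = 1.360905
e^{−rT} = 0.862268
e^{−qT} = 0.988729
N(d₁) = 0.938058,  N(d₂) = 0.913228
Call price V = S·e^{−qT}·N(d₁) − K·e^{−rT}·N(d₂) = 66.964439 − 50.380872 = 16.583567
ρ = K·T·e^{−rT}·N(d₂) = 105.749450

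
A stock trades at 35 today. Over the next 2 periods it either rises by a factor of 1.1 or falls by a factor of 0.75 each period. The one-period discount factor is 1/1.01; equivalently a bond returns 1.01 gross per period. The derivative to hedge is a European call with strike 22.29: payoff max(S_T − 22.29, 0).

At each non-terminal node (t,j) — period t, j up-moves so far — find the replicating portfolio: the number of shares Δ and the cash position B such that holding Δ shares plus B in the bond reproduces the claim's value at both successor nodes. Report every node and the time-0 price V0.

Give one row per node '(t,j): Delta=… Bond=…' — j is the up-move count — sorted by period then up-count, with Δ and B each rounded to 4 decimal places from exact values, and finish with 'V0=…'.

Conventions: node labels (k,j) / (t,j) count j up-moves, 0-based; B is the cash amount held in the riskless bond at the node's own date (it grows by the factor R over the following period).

Risk-neutral probability p* = (R−d)/(u−d) = (1.01−0.75)/(1.1−0.75) = 0.7429.
Payoffs at expiry: V(2,0)=0.0000, V(2,1)=6.5850, V(2,2)=20.0600
Node (1,0) S=26.2500: V=(p*·6.5850+(1−p*)·0.0000)/1.01=4.8433; Δ=(6.5850−0.0000)/(28.8750−19.6875)=0.7167; B=V−Δ·S=-13.9710
Node (1,1) S=38.5000: V=(p*·20.0600+(1−p*)·6.5850)/1.01=16.4307; Δ=(20.0600−6.5850)/(42.3500−28.8750)=1.0000; B=V−Δ·S=-22.0693
Node (0,0) S=35.0000: V=(p*·16.4307+(1−p*)·4.8433)/1.01=13.3179; Δ=(16.4307−4.8433)/(38.5000−26.2500)=0.9459; B=V−Δ·S=-19.7890
Sanity check at the root: Δ(0,0)·S0 + B(0,0) reproduces V0 = 13.3179.

(0,0): Delta=0.9459 Bond=-19.7890
(1,0): Delta=0.7167 Bond=-13.9710
(1,1): Delta=1.0000 Bond=-22.0693
V0=13.3179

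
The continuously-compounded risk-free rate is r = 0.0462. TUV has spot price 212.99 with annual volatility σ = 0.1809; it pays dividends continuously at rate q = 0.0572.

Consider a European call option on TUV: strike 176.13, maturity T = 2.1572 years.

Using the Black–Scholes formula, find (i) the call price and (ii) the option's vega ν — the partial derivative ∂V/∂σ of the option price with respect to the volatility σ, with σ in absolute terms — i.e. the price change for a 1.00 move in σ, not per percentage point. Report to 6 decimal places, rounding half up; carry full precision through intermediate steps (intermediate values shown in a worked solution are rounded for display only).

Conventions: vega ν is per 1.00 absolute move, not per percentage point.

price = 36.249472
ν = 82.722007

σ√T = 0.1809·√2.1572 = 0.265695
d₁ = (ln(S/K) + (r−q+σ²/2)T) / (σ√T) = (ln(212.99/176.13) + (0.0462−0.0572+0.1809²/2)·2.1572) / 0.265695 = (0.190023 + 0.011568) / 0.265695 = 0.758729
d₂ = d₁ − σ√T = 0.758729 − 0.265695 = 0.493034
e^{−rT} = 0.905143
e^{−qT} = 0.883917
N(d₁) = 0.775993,  N(d₂) = 0.689006
Call price V = S·e^{−qT}·N(d₁) − K·e^{−rT}·N(d₂) = 146.092662 − 109.843190 = 36.249472
φ(d₁) = (1/√(2π))·e^{−d₁²/2} = 0.299161
ν = S·e^{−qT}·φ(d₁)·√T = 82.722007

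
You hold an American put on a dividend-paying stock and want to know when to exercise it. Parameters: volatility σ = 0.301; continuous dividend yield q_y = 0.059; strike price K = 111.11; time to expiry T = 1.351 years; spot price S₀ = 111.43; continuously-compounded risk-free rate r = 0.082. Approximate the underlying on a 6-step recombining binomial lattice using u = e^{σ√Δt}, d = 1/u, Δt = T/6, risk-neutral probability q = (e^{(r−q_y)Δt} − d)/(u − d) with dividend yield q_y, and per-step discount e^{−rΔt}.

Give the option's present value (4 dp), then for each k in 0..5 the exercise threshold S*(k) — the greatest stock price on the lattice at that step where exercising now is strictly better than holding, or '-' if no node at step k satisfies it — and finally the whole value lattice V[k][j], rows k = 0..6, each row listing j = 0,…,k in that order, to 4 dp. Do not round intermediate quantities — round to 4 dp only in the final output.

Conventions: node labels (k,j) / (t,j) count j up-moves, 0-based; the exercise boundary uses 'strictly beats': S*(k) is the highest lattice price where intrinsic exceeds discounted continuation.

price = 12.7126
boundary = - - - 72.5958 83.7417 96.5989
tree:
12.7126
19.1547 6.2934
27.8075 10.6128 1.9031
38.5142 17.3968 3.7458 0.0000
48.1766 27.3683 7.3726 0.0000 0.0000
56.5529 38.5142 14.5111 0.0000 0.0000 0.0000
63.8143 48.1766 27.3683 0.0000 0.0000 0.0000 0.0000

Δt=0.22517, u=1.15353, d=0.86690, q=0.48247, disc=e^(-rΔt)=0.98171
k=6 terminal: V=max(K-S,0) → 63.8143 48.1766 27.3683 0.0000 0.0000 0.0000 0.0000
k=5: j=0 S=54.5571 intr=56.5529 cont=55.2402 V=56.5529[EX]; j=1 S=72.5958 intr=38.5142 cont=37.4395 V=38.5142[EX]; j=2 S=96.5989 intr=14.5111 cont=13.9048 V=14.5111[EX]; j=3 S=128.5382 intr=0.0000 cont=0.0000 V=0.0000[hold]; j=4 S=171.0380 intr=0.0000 cont=0.0000 V=0.0000[hold]; j=5 S=227.5899 intr=0.0000 cont=0.0000 V=0.0000[hold]  S*(5)=96.5989
k=4: j=0 S=62.9334 intr=48.1766 cont=46.9744 V=48.1766[EX]; j=1 S=83.7417 intr=27.3683 cont=26.4408 V=27.3683[EX]; j=2 S=111.4300 intr=0.0000 cont=7.3726 V=7.3726[hold]; j=3 S=148.2731 intr=0.0000 cont=0.0000 V=0.0000[hold]; j=4 S=197.2980 intr=0.0000 cont=0.0000 V=0.0000[hold]  S*(4)=83.7417
k=3: j=0 S=72.5958 intr=38.5142 cont=37.4395 V=38.5142[EX]; j=1 S=96.5989 intr=14.5111 cont=17.3968 V=17.3968[hold]; j=2 S=128.5382 intr=0.0000 cont=3.7458 V=3.7458[hold]; j=3 S=171.0380 intr=0.0000 cont=0.0000 V=0.0000[hold]  S*(3)=72.5958
k=2: j=0 S=83.7417 intr=27.3683 cont=27.8075 V=27.8075[hold]; j=1 S=111.4300 intr=0.0000 cont=10.6128 V=10.6128[hold]; j=2 S=148.2731 intr=0.0000 cont=1.9031 V=1.9031[hold]  S*(2)=-
k=1: j=0 S=96.5989 intr=14.5111 cont=19.1547 V=19.1547[hold]; j=1 S=128.5382 intr=0.0000 cont=6.2934 V=6.2934[hold]  S*(1)=-
k=0: j=0 S=111.4300 intr=0.0000 cont=12.7126 V=12.7126[hold]  S*(0)=-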